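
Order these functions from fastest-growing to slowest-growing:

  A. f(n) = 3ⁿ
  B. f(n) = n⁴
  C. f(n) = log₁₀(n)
A > B > C

Comparing growth rates:
A = 3ⁿ is O(3ⁿ)
B = n⁴ is O(n⁴)
C = log₁₀(n) is O(log n)

Therefore, the order from fastest to slowest is: A > B > C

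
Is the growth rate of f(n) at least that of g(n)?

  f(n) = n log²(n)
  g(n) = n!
False

f(n) = n log²(n) is O(n log² n), and g(n) = n! is O(n!).
Since O(n log² n) grows slower than O(n!), f(n) = Ω(g(n)) is false.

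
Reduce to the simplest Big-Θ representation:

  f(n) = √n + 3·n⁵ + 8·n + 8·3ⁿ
Θ(3ⁿ)

Order the terms by growth rate: √n ≺ 8·n ≺ 3·n⁵ ≺ 8·3ⁿ.
The fastest-growing term 8·3ⁿ dominates as n → ∞; dropping its constant factor gives Θ(3ⁿ).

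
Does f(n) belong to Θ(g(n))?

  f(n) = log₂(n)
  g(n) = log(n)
True

f(n) = log₂(n) and g(n) = log(n) are both O(log n).
Since they have the same asymptotic growth rate, f(n) = Θ(g(n)) is true.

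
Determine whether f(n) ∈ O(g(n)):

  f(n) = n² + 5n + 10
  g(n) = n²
True

f(n) = n² + 5n + 10 and g(n) = n² are both O(n²).
Big-O permits equal growth rates (f ≤ c·g for some c), so f(n) = O(g(n)) is true.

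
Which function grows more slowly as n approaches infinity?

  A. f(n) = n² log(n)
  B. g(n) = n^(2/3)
B

f(n) = n² log(n) is O(n² log n), while g(n) = n^(2/3) is O(n^(2/3)).
Since O(n^(2/3)) grows slower than O(n² log n), g(n) is dominated.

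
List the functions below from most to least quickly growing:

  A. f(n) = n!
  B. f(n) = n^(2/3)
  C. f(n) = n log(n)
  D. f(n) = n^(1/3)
A > C > B > D

Comparing growth rates:
A = n! is O(n!)
C = n log(n) is O(n log n)
B = n^(2/3) is O(n^(2/3))
D = n^(1/3) is O(n^(1/3))

Therefore, the order from fastest to slowest is: A > C > B > D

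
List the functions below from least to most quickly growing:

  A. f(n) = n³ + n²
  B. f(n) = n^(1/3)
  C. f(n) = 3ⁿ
B < A < C

Comparing growth rates:
B = n^(1/3) is O(n^(1/3))
A = n³ + n² is O(n³)
C = 3ⁿ is O(3ⁿ)

Therefore, the order from slowest to fastest is: B < A < C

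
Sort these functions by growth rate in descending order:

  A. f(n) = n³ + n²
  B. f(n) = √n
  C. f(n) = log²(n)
A > B > C

Comparing growth rates:
A = n³ + n² is O(n³)
B = √n is O(√n)
C = log²(n) is O(log² n)

Therefore, the order from fastest to slowest is: A > B > C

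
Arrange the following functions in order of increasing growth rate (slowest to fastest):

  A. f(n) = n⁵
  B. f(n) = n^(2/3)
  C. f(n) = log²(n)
C < B < A

Comparing growth rates:
C = log²(n) is O(log² n)
B = n^(2/3) is O(n^(2/3))
A = n⁵ is O(n⁵)

Therefore, the order from slowest to fastest is: C < B < A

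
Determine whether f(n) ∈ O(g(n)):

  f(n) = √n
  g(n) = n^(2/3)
True

f(n) = √n is O(√n), and g(n) = n^(2/3) is O(n^(2/3)).
Since O(√n) ⊆ O(n^(2/3)) (f grows no faster than g), f(n) = O(g(n)) is true.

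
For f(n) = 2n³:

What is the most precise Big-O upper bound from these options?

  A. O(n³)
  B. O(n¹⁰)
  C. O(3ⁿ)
A

f(n) = 2n³ is O(n³).
All listed options are valid Big-O bounds (upper bounds),
but O(n³) is the tightest (smallest valid bound).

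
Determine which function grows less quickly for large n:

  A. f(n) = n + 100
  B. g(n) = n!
A

f(n) = n + 100 is O(n), while g(n) = n! is O(n!).
Since O(n) grows slower than O(n!), f(n) is dominated.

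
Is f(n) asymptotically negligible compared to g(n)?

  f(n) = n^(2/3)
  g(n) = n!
True

f(n) = n^(2/3) is O(n^(2/3)), and g(n) = n! is O(n!).
Since O(n^(2/3)) grows strictly slower than O(n!), f(n) = o(g(n)) is true.
This means lim(n→∞) f(n)/g(n) = 0.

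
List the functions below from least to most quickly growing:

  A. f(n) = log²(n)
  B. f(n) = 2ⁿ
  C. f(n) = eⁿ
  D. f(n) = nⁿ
A < B < C < D

Comparing growth rates:
A = log²(n) is O(log² n)
B = 2ⁿ is O(2ⁿ)
C = eⁿ is O(eⁿ)
D = nⁿ is O(nⁿ)

Therefore, the order from slowest to fastest is: A < B < C < D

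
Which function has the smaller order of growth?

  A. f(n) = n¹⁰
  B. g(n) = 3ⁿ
A

f(n) = n¹⁰ is O(n¹⁰), while g(n) = 3ⁿ is O(3ⁿ).
Since O(n¹⁰) grows slower than O(3ⁿ), f(n) is dominated.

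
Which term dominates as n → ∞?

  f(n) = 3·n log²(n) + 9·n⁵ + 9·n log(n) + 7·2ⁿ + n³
7·2ⁿ

Looking at each term:
  - 3·n log²(n) is O(n log² n)
  - 9·n⁵ is O(n⁵)
  - 9·n log(n) is O(n log n)
  - 7·2ⁿ is O(2ⁿ)
  - n³ is O(n³)

The term 7·2ⁿ (O(2ⁿ)) grows fastest and dominates all others.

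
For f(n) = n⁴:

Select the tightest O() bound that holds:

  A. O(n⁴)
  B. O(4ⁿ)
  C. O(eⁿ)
A

f(n) = n⁴ is O(n⁴).
All listed options are valid Big-O bounds (upper bounds),
but O(n⁴) is the tightest (smallest valid bound).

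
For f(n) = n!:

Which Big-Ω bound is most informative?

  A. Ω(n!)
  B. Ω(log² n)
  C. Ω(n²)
A

f(n) = n! is Ω(n!).
All listed options are valid Big-Ω bounds (lower bounds),
but Ω(n!) is the tightest (largest valid bound).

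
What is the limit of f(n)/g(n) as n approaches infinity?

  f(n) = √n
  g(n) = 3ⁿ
0

Since √n (O(√n)) grows slower than 3ⁿ (O(3ⁿ)),
the ratio f(n)/g(n) → 0 as n → ∞.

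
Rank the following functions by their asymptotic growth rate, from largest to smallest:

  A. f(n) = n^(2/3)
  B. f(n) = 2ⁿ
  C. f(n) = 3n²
B > C > A

Comparing growth rates:
B = 2ⁿ is O(2ⁿ)
C = 3n² is O(n²)
A = n^(2/3) is O(n^(2/3))

Therefore, the order from fastest to slowest is: B > C > A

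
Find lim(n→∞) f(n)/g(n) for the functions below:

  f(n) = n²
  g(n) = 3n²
1/3

Since n² and 3n² have the same growth rate (O(n²)),
the ratio converges to a constant: 1/3.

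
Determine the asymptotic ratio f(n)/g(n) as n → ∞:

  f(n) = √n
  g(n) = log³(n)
∞

Since √n (O(√n)) grows faster than log³(n) (O(log³ n)),
the ratio f(n)/g(n) → ∞ as n → ∞.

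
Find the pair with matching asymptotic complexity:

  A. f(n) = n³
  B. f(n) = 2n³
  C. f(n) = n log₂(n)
A and B

Examining each function:
  A. n³ is O(n³)
  B. 2n³ is O(n³)
  C. n log₂(n) is O(n log n)

Functions A and B both have the same complexity class.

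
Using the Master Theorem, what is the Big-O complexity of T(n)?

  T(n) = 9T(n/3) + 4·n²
Θ(n² log n)

Master Theorem: a = 9, b = 3, f(n) = 4·n².
Compute the critical exponent d = log₃(9) = 2.
Compare f(n) = Θ(n²) against n^d:
  k = 2 = d, so f(n) = Θ(n^d) — Case 2.
  Work is balanced across levels: T(n) = Θ(n^d log n) = Θ(n² log n).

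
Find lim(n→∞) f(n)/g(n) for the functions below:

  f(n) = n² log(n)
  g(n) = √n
∞

Since n² log(n) (O(n² log n)) grows faster than √n (O(√n)),
the ratio f(n)/g(n) → ∞ as n → ∞.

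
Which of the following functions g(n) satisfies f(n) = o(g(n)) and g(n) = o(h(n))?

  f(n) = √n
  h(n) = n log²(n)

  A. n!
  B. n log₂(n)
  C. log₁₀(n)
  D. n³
B

We need g(n) with √n = o(g(n)) and g(n) = o(n log²(n)), i.e. O(√n) ≺ g ≺ O(n log² n).
Check each option:
  A. n! — O(n!) does not grow strictly slower than h(n)
  B. n log₂(n) — O(n log n) is strictly between O(√n) and O(n log² n) ✓
  C. log₁₀(n) — O(log n) does not grow strictly faster than f(n)
  D. n³ — O(n³) does not grow strictly slower than h(n)

Only option B (n log₂(n)) lies strictly between.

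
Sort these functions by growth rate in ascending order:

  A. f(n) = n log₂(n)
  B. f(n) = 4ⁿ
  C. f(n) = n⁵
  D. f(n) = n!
A < C < B < D

Comparing growth rates:
A = n log₂(n) is O(n log n)
C = n⁵ is O(n⁵)
B = 4ⁿ is O(4ⁿ)
D = n! is O(n!)

Therefore, the order from slowest to fastest is: A < C < B < D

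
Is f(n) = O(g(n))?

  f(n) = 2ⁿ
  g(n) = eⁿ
True

f(n) = 2ⁿ is O(2ⁿ), and g(n) = eⁿ is O(eⁿ).
Since O(2ⁿ) ⊆ O(eⁿ) (f grows no faster than g), f(n) = O(g(n)) is true.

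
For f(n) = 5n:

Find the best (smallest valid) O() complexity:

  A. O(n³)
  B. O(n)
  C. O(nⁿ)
B

f(n) = 5n is O(n).
All listed options are valid Big-O bounds (upper bounds),
but O(n) is the tightest (smallest valid bound).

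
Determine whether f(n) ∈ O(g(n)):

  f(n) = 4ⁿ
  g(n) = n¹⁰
False

f(n) = 4ⁿ is O(4ⁿ), and g(n) = n¹⁰ is O(n¹⁰).
Since O(4ⁿ) grows faster than O(n¹⁰), f(n) = O(g(n)) is false.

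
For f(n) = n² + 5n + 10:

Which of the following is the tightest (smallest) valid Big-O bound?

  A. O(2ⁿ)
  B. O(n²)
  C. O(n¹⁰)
B

f(n) = n² + 5n + 10 is O(n²).
All listed options are valid Big-O bounds (upper bounds),
but O(n²) is the tightest (smallest valid bound).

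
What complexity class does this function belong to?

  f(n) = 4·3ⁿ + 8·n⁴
O(3ⁿ)

The dominant term in 4·3ⁿ + 8·n⁴ is 4·3ⁿ, which is Θ(3ⁿ).
Lower-order terms (8·n⁴) are asymptotically negligible.
Constants are absorbed, so the tightest bound is O(3ⁿ).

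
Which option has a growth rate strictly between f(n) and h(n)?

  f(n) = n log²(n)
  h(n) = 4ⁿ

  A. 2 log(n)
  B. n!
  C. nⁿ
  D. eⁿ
D

We need g(n) with n log²(n) = o(g(n)) and g(n) = o(4ⁿ), i.e. O(n log² n) ≺ g ≺ O(4ⁿ).
Check each option:
  A. 2 log(n) — O(log n) does not grow strictly faster than f(n)
  B. n! — O(n!) does not grow strictly slower than h(n)
  C. nⁿ — O(nⁿ) does not grow strictly slower than h(n)
  D. eⁿ — O(eⁿ) is strictly between O(n log² n) and O(4ⁿ) ✓

Only option D (eⁿ) lies strictly between.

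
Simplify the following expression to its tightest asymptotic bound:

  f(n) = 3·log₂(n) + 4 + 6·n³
Θ(n³)

Order the terms by growth rate: 4 ≺ 3·log₂(n) ≺ 6·n³.
The fastest-growing term 6·n³ dominates as n → ∞; dropping its constant factor gives Θ(n³).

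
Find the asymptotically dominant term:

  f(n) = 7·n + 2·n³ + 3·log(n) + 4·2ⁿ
4·2ⁿ

Looking at each term:
  - 7·n is O(n)
  - 2·n³ is O(n³)
  - 3·log(n) is O(log n)
  - 4·2ⁿ is O(2ⁿ)

The term 4·2ⁿ (O(2ⁿ)) grows fastest and dominates all others.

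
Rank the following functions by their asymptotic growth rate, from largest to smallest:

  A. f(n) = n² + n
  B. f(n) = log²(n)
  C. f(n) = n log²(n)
A > C > B

Comparing growth rates:
A = n² + n is O(n²)
C = n log²(n) is O(n log² n)
B = log²(n) is O(log² n)

Therefore, the order from fastest to slowest is: A > C > B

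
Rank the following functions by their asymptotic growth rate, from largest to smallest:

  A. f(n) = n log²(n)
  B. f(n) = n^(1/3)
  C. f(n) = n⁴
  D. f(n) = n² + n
C > D > A > B

Comparing growth rates:
C = n⁴ is O(n⁴)
D = n² + n is O(n²)
A = n log²(n) is O(n log² n)
B = n^(1/3) is O(n^(1/3))

Therefore, the order from fastest to slowest is: C > D > A > B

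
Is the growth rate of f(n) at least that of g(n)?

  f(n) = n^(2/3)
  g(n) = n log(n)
False

f(n) = n^(2/3) is O(n^(2/3)), and g(n) = n log(n) is O(n log n).
Since O(n^(2/3)) grows slower than O(n log n), f(n) = Ω(g(n)) is false.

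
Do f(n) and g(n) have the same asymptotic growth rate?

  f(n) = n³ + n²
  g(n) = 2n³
True

f(n) = n³ + n² and g(n) = 2n³ are both O(n³).
Since they have the same asymptotic growth rate, f(n) = Θ(g(n)) is true.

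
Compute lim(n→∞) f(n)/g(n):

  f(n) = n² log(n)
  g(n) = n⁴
0

Since n² log(n) (O(n² log n)) grows slower than n⁴ (O(n⁴)),
the ratio f(n)/g(n) → 0 as n → ∞.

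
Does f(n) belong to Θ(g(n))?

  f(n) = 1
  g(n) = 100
True

f(n) = 1 and g(n) = 100 are both O(1).
Since they have the same asymptotic growth rate, f(n) = Θ(g(n)) is true.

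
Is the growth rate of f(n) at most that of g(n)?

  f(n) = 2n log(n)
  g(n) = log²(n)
False

f(n) = 2n log(n) is O(n log n), and g(n) = log²(n) is O(log² n).
Since O(n log n) grows faster than O(log² n), f(n) = O(g(n)) is false.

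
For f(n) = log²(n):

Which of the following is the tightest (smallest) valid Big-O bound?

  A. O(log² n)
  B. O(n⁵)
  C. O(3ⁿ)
A

f(n) = log²(n) is O(log² n).
All listed options are valid Big-O bounds (upper bounds),
but O(log² n) is the tightest (smallest valid bound).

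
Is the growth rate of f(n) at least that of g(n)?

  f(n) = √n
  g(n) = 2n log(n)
False

f(n) = √n is O(√n), and g(n) = 2n log(n) is O(n log n).
Since O(√n) grows slower than O(n log n), f(n) = Ω(g(n)) is false.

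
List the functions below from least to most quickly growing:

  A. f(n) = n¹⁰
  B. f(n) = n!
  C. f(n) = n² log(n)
C < A < B

Comparing growth rates:
C = n² log(n) is O(n² log n)
A = n¹⁰ is O(n¹⁰)
B = n! is O(n!)

Therefore, the order from slowest to fastest is: C < A < B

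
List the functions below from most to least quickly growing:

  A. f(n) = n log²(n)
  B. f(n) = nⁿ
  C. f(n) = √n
B > A > C

Comparing growth rates:
B = nⁿ is O(nⁿ)
A = n log²(n) is O(n log² n)
C = √n is O(√n)

Therefore, the order from fastest to slowest is: B > A > C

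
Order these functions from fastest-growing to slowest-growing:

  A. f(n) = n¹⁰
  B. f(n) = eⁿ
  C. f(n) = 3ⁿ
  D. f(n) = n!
D > C > B > A

Comparing growth rates:
D = n! is O(n!)
C = 3ⁿ is O(3ⁿ)
B = eⁿ is O(eⁿ)
A = n¹⁰ is O(n¹⁰)

Therefore, the order from fastest to slowest is: D > C > B > A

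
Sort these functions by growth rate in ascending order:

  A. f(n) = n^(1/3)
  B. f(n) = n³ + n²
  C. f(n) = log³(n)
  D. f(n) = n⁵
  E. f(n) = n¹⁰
C < A < B < D < E

Comparing growth rates:
C = log³(n) is O(log³ n)
A = n^(1/3) is O(n^(1/3))
B = n³ + n² is O(n³)
D = n⁵ is O(n⁵)
E = n¹⁰ is O(n¹⁰)

Therefore, the order from slowest to fastest is: C < A < B < D < E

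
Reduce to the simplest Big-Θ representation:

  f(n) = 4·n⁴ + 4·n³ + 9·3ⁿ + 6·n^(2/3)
Θ(3ⁿ)

Order the terms by growth rate: 6·n^(2/3) ≺ 4·n³ ≺ 4·n⁴ ≺ 9·3ⁿ.
The fastest-growing term 9·3ⁿ dominates as n → ∞; dropping its constant factor gives Θ(3ⁿ).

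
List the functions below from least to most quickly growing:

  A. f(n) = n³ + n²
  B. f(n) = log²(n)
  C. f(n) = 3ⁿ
B < A < C

Comparing growth rates:
B = log²(n) is O(log² n)
A = n³ + n² is O(n³)
C = 3ⁿ is O(3ⁿ)

Therefore, the order from slowest to fastest is: B < A < C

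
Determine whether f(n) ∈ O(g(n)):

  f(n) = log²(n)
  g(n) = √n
True

f(n) = log²(n) is O(log² n), and g(n) = √n is O(√n).
Since O(log² n) ⊆ O(√n) (f grows no faster than g), f(n) = O(g(n)) is true.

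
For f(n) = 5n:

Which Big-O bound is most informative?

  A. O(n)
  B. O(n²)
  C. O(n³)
A

f(n) = 5n is O(n).
All listed options are valid Big-O bounds (upper bounds),
but O(n) is the tightest (smallest valid bound).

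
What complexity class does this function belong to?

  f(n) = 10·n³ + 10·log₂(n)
O(n³)

The dominant term in 10·n³ + 10·log₂(n) is 10·n³, which is Θ(n³).
Lower-order terms (10·log₂(n)) are asymptotically negligible.
Constants are absorbed, so the tightest bound is O(n³).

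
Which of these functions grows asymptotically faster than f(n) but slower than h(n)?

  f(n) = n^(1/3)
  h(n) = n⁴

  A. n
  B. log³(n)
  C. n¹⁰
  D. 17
A

We need g(n) with n^(1/3) = o(g(n)) and g(n) = o(n⁴), i.e. O(n^(1/3)) ≺ g ≺ O(n⁴).
Check each option:
  A. n — O(n) is strictly between O(n^(1/3)) and O(n⁴) ✓
  B. log³(n) — O(log³ n) does not grow strictly faster than f(n)
  C. n¹⁰ — O(n¹⁰) does not grow strictly slower than h(n)
  D. 17 — O(1) does not grow strictly faster than f(n)

Only option A (n) lies strictly between.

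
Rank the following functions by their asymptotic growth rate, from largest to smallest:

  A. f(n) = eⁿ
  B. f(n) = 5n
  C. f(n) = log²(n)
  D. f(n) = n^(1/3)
A > B > D > C

Comparing growth rates:
A = eⁿ is O(eⁿ)
B = 5n is O(n)
D = n^(1/3) is O(n^(1/3))
C = log²(n) is O(log² n)

Therefore, the order from fastest to slowest is: A > B > D > C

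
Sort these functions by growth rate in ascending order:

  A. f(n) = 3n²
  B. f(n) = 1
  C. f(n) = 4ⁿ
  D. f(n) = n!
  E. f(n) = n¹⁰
B < A < E < C < D

Comparing growth rates:
B = 1 is O(1)
A = 3n² is O(n²)
E = n¹⁰ is O(n¹⁰)
C = 4ⁿ is O(4ⁿ)
D = n! is O(n!)

Therefore, the order from slowest to fastest is: B < A < E < C < D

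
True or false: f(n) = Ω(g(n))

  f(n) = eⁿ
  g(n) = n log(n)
True

f(n) = eⁿ is O(eⁿ), and g(n) = n log(n) is O(n log n).
Since O(eⁿ) grows at least as fast as O(n log n), f(n) = Ω(g(n)) is true.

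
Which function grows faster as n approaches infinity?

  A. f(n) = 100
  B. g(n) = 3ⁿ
B

f(n) = 100 is O(1), while g(n) = 3ⁿ is O(3ⁿ).
Since O(3ⁿ) grows faster than O(1), g(n) dominates.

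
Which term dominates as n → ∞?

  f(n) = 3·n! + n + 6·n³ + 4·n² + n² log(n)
3·n!

Looking at each term:
  - 3·n! is O(n!)
  - n is O(n)
  - 6·n³ is O(n³)
  - 4·n² is O(n²)
  - n² log(n) is O(n² log n)

The term 3·n! (O(n!)) grows fastest and dominates all others.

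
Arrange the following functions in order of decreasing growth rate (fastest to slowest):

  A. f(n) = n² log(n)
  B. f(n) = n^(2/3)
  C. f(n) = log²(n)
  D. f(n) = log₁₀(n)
A > B > C > D

Comparing growth rates:
A = n² log(n) is O(n² log n)
B = n^(2/3) is O(n^(2/3))
C = log²(n) is O(log² n)
D = log₁₀(n) is O(log n)

Therefore, the order from fastest to slowest is: A > B > C > D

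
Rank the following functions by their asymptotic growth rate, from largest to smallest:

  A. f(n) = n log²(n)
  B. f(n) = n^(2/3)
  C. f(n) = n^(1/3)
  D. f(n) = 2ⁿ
D > A > B > C

Comparing growth rates:
D = 2ⁿ is O(2ⁿ)
A = n log²(n) is O(n log² n)
B = n^(2/3) is O(n^(2/3))
C = n^(1/3) is O(n^(1/3))

Therefore, the order from fastest to slowest is: D > A > B > C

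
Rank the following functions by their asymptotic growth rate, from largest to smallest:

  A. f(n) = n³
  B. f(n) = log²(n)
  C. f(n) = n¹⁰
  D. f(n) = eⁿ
D > C > A > B

Comparing growth rates:
D = eⁿ is O(eⁿ)
C = n¹⁰ is O(n¹⁰)
A = n³ is O(n³)
B = log²(n) is O(log² n)

Therefore, the order from fastest to slowest is: D > C > A > B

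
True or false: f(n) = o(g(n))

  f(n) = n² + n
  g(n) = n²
False

f(n) = n² + n is O(n²), and g(n) = n² is O(n²).
Since they have the same growth rate, f(n) = o(g(n)) is false.
(f = o(g) requires f to grow strictly slower, not equal.)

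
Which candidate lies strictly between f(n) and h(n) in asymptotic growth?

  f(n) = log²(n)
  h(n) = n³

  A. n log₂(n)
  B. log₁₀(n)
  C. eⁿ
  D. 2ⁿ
A

We need g(n) with log²(n) = o(g(n)) and g(n) = o(n³), i.e. O(log² n) ≺ g ≺ O(n³).
Check each option:
  A. n log₂(n) — O(n log n) is strictly between O(log² n) and O(n³) ✓
  B. log₁₀(n) — O(log n) does not grow strictly faster than f(n)
  C. eⁿ — O(eⁿ) does not grow strictly slower than h(n)
  D. 2ⁿ — O(2ⁿ) does not grow strictly slower than h(n)

Only option A (n log₂(n)) lies strictly between.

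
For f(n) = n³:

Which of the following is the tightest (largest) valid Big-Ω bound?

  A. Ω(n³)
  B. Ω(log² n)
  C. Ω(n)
A

f(n) = n³ is Ω(n³).
All listed options are valid Big-Ω bounds (lower bounds),
but Ω(n³) is the tightest (largest valid bound).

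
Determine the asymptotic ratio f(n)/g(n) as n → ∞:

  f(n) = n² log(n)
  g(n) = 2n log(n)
∞

Since n² log(n) (O(n² log n)) grows faster than 2n log(n) (O(n log n)),
the ratio f(n)/g(n) → ∞ as n → ∞.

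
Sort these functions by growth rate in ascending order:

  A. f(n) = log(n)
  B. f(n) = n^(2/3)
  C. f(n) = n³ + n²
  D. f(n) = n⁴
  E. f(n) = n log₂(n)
A < B < E < C < D

Comparing growth rates:
A = log(n) is O(log n)
B = n^(2/3) is O(n^(2/3))
E = n log₂(n) is O(n log n)
C = n³ + n² is O(n³)
D = n⁴ is O(n⁴)

Therefore, the order from slowest to fastest is: A < B < E < C < D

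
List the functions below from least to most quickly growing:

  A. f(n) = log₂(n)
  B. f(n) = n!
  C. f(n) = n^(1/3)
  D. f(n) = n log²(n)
A < C < D < B

Comparing growth rates:
A = log₂(n) is O(log n)
C = n^(1/3) is O(n^(1/3))
D = n log²(n) is O(n log² n)
B = n! is O(n!)

Therefore, the order from slowest to fastest is: A < C < D < B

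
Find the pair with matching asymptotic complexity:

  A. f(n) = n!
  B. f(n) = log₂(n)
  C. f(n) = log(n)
B and C

Examining each function:
  A. n! is O(n!)
  B. log₂(n) is O(log n)
  C. log(n) is O(log n)

Functions B and C both have the same complexity class.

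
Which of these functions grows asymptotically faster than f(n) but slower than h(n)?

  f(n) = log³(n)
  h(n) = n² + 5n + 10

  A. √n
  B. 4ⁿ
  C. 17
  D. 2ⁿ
A

We need g(n) with log³(n) = o(g(n)) and g(n) = o(n² + 5n + 10), i.e. O(log³ n) ≺ g ≺ O(n²).
Check each option:
  A. √n — O(√n) is strictly between O(log³ n) and O(n²) ✓
  B. 4ⁿ — O(4ⁿ) does not grow strictly slower than h(n)
  C. 17 — O(1) does not grow strictly faster than f(n)
  D. 2ⁿ — O(2ⁿ) does not grow strictly slower than h(n)

Only option A (√n) lies strictly between.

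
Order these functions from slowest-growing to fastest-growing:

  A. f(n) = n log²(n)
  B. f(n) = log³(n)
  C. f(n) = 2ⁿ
B < A < C

Comparing growth rates:
B = log³(n) is O(log³ n)
A = n log²(n) is O(n log² n)
C = 2ⁿ is O(2ⁿ)

Therefore, the order from slowest to fastest is: B < A < C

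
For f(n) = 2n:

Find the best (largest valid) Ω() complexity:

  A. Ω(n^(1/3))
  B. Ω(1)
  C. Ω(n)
C

f(n) = 2n is Ω(n).
All listed options are valid Big-Ω bounds (lower bounds),
but Ω(n) is the tightest (largest valid bound).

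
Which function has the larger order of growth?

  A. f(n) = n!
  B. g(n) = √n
A

f(n) = n! is O(n!), while g(n) = √n is O(√n).
Since O(n!) grows faster than O(√n), f(n) dominates.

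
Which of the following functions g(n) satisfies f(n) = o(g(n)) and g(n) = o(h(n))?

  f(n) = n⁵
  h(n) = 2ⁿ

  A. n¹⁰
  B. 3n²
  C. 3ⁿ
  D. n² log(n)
A

We need g(n) with n⁵ = o(g(n)) and g(n) = o(2ⁿ), i.e. O(n⁵) ≺ g ≺ O(2ⁿ).
Check each option:
  A. n¹⁰ — O(n¹⁰) is strictly between O(n⁵) and O(2ⁿ) ✓
  B. 3n² — O(n²) does not grow strictly faster than f(n)
  C. 3ⁿ — O(3ⁿ) does not grow strictly slower than h(n)
  D. n² log(n) — O(n² log n) does not grow strictly faster than f(n)

Only option A (n¹⁰) lies strictly between.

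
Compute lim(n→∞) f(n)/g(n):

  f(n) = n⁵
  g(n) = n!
0

Since n⁵ (O(n⁵)) grows slower than n! (O(n!)),
the ratio f(n)/g(n) → 0 as n → ∞.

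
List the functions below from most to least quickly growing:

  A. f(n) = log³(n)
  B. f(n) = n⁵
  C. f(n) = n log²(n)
B > C > A

Comparing growth rates:
B = n⁵ is O(n⁵)
C = n log²(n) is O(n log² n)
A = log³(n) is O(log³ n)

Therefore, the order from fastest to slowest is: B > C > A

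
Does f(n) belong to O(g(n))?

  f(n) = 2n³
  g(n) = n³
True

f(n) = 2n³ and g(n) = n³ are both O(n³).
Big-O permits equal growth rates (f ≤ c·g for some c), so f(n) = O(g(n)) is true.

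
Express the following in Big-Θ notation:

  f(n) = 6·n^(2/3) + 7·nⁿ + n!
Θ(nⁿ)

Order the terms by growth rate: 6·n^(2/3) ≺ n! ≺ 7·nⁿ.
The fastest-growing term 7·nⁿ dominates as n → ∞; dropping its constant factor gives Θ(nⁿ).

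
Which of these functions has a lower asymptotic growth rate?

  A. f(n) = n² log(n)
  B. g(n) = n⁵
A

f(n) = n² log(n) is O(n² log n), while g(n) = n⁵ is O(n⁵).
Since O(n² log n) grows slower than O(n⁵), f(n) is dominated.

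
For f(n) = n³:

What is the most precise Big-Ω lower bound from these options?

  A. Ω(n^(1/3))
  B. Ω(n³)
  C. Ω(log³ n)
B

f(n) = n³ is Ω(n³).
All listed options are valid Big-Ω bounds (lower bounds),
but Ω(n³) is the tightest (largest valid bound).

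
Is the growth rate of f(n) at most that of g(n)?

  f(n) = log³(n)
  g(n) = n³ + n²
True

f(n) = log³(n) is O(log³ n), and g(n) = n³ + n² is O(n³).
Since O(log³ n) ⊆ O(n³) (f grows no faster than g), f(n) = O(g(n)) is true.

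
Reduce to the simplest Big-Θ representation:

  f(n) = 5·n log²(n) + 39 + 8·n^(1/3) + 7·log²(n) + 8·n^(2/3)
Θ(n log² n)

Order the terms by growth rate: 39 ≺ 7·log²(n) ≺ 8·n^(1/3) ≺ 8·n^(2/3) ≺ 5·n log²(n).
The fastest-growing term 5·n log²(n) dominates as n → ∞; dropping its constant factor gives Θ(n log² n).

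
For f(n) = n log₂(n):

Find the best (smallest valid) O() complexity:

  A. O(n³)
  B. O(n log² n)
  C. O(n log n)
C

f(n) = n log₂(n) is O(n log n).
All listed options are valid Big-O bounds (upper bounds),
but O(n log n) is the tightest (smallest valid bound).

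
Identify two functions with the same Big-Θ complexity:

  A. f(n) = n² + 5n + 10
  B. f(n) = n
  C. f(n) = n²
A and C

Examining each function:
  A. n² + 5n + 10 is O(n²)
  B. n is O(n)
  C. n² is O(n²)

Functions A and C both have the same complexity class.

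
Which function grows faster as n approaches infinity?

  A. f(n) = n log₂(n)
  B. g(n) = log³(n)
A

f(n) = n log₂(n) is O(n log n), while g(n) = log³(n) is O(log³ n).
Since O(n log n) grows faster than O(log³ n), f(n) dominates.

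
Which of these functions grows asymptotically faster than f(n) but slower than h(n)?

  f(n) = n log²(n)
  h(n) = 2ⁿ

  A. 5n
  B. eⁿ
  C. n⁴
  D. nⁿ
C

We need g(n) with n log²(n) = o(g(n)) and g(n) = o(2ⁿ), i.e. O(n log² n) ≺ g ≺ O(2ⁿ).
Check each option:
  A. 5n — O(n) does not grow strictly faster than f(n)
  B. eⁿ — O(eⁿ) does not grow strictly slower than h(n)
  C. n⁴ — O(n⁴) is strictly between O(n log² n) and O(2ⁿ) ✓
  D. nⁿ — O(nⁿ) does not grow strictly slower than h(n)

Only option C (n⁴) lies strictly between.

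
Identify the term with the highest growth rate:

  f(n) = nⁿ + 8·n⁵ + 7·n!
nⁿ

Looking at each term:
  - nⁿ is O(nⁿ)
  - 8·n⁵ is O(n⁵)
  - 7·n! is O(n!)

The term nⁿ (O(nⁿ)) grows fastest and dominates all others.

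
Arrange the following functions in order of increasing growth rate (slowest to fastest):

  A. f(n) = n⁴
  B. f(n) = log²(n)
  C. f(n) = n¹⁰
B < A < C

Comparing growth rates:
B = log²(n) is O(log² n)
A = n⁴ is O(n⁴)
C = n¹⁰ is O(n¹⁰)

Therefore, the order from slowest to fastest is: B < A < C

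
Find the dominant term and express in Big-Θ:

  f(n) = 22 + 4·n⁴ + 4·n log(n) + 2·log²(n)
Θ(n⁴)

Order the terms by growth rate: 22 ≺ 2·log²(n) ≺ 4·n log(n) ≺ 4·n⁴.
The fastest-growing term 4·n⁴ dominates as n → ∞; dropping its constant factor gives Θ(n⁴).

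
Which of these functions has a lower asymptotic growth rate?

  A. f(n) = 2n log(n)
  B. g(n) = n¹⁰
A

f(n) = 2n log(n) is O(n log n), while g(n) = n¹⁰ is O(n¹⁰).
Since O(n log n) grows slower than O(n¹⁰), f(n) is dominated.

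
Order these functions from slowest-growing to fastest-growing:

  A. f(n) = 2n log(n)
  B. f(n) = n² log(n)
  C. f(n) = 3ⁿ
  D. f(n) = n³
A < B < D < C

Comparing growth rates:
A = 2n log(n) is O(n log n)
B = n² log(n) is O(n² log n)
D = n³ is O(n³)
C = 3ⁿ is O(3ⁿ)

Therefore, the order from slowest to fastest is: A < B < D < C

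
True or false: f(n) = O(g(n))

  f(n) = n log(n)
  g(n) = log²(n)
False

f(n) = n log(n) is O(n log n), and g(n) = log²(n) is O(log² n).
Since O(n log n) grows faster than O(log² n), f(n) = O(g(n)) is false.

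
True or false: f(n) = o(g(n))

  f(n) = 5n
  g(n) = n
False

f(n) = 5n is O(n), and g(n) = n is O(n).
Since they have the same growth rate, f(n) = o(g(n)) is false.
(f = o(g) requires f to grow strictly slower, not equal.)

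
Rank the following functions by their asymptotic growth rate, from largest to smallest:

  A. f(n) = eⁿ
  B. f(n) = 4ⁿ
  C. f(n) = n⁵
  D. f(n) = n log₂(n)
B > A > C > D

Comparing growth rates:
B = 4ⁿ is O(4ⁿ)
A = eⁿ is O(eⁿ)
C = n⁵ is O(n⁵)
D = n log₂(n) is O(n log n)

Therefore, the order from fastest to slowest is: B > A > C > D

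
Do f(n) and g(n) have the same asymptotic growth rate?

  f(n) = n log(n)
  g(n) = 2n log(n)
True

f(n) = n log(n) and g(n) = 2n log(n) are both O(n log n).
Since they have the same asymptotic growth rate, f(n) = Θ(g(n)) is true.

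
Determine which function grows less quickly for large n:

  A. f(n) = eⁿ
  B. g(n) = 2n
B

f(n) = eⁿ is O(eⁿ), while g(n) = 2n is O(n).
Since O(n) grows slower than O(eⁿ), g(n) is dominated.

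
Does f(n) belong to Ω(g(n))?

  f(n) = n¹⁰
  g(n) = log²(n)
True

f(n) = n¹⁰ is O(n¹⁰), and g(n) = log²(n) is O(log² n).
Since O(n¹⁰) grows at least as fast as O(log² n), f(n) = Ω(g(n)) is true.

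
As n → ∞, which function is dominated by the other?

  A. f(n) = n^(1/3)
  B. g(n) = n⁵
A

f(n) = n^(1/3) is O(n^(1/3)), while g(n) = n⁵ is O(n⁵).
Since O(n^(1/3)) grows slower than O(n⁵), f(n) is dominated.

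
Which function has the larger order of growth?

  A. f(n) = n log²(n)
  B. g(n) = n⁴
B

f(n) = n log²(n) is O(n log² n), while g(n) = n⁴ is O(n⁴).
Since O(n⁴) grows faster than O(n log² n), g(n) dominates.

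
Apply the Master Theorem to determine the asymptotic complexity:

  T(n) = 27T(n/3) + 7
Θ(n³)

Master Theorem: a = 27, b = 3, f(n) = 7.
Compute the critical exponent d = log₃(27) = 3.
Compare f(n) = Θ(1) against n^d:
  k = 0 < d = 3, so f(n) = O(n^(d-ε)) — Case 1.
  The recursion cost dominates: T(n) = Θ(n^d) = Θ(n³).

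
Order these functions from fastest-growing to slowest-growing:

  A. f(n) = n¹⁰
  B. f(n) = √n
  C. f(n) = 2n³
A > C > B

Comparing growth rates:
A = n¹⁰ is O(n¹⁰)
C = 2n³ is O(n³)
B = √n is O(√n)

Therefore, the order from fastest to slowest is: A > C > B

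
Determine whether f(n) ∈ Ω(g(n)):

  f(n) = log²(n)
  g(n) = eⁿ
False

f(n) = log²(n) is O(log² n), and g(n) = eⁿ is O(eⁿ).
Since O(log² n) grows slower than O(eⁿ), f(n) = Ω(g(n)) is false.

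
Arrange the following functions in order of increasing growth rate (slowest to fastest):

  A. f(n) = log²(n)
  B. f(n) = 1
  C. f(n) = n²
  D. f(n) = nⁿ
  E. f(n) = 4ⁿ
B < A < C < E < D

Comparing growth rates:
B = 1 is O(1)
A = log²(n) is O(log² n)
C = n² is O(n²)
E = 4ⁿ is O(4ⁿ)
D = nⁿ is O(nⁿ)

Therefore, the order from slowest to fastest is: B < A < C < E < D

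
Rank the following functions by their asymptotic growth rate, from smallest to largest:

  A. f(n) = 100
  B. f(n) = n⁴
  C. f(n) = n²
A < C < B

Comparing growth rates:
A = 100 is O(1)
C = n² is O(n²)
B = n⁴ is O(n⁴)

Therefore, the order from slowest to fastest is: A < C < B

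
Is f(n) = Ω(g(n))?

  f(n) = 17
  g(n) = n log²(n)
False

f(n) = 17 is O(1), and g(n) = n log²(n) is O(n log² n).
Since O(1) grows slower than O(n log² n), f(n) = Ω(g(n)) is false.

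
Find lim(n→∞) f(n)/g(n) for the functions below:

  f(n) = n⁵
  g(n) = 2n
∞

Since n⁵ (O(n⁵)) grows faster than 2n (O(n)),
the ratio f(n)/g(n) → ∞ as n → ∞.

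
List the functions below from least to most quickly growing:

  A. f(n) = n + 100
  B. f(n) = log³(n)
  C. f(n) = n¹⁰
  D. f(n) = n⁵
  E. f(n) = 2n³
B < A < E < D < C

Comparing growth rates:
B = log³(n) is O(log³ n)
A = n + 100 is O(n)
E = 2n³ is O(n³)
D = n⁵ is O(n⁵)
C = n¹⁰ is O(n¹⁰)

Therefore, the order from slowest to fastest is: B < A < E < D < C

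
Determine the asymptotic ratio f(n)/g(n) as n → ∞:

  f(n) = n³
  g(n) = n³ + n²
1

Since n³ and n³ + n² have the same growth rate (O(n³)),
the ratio converges to a constant: 1.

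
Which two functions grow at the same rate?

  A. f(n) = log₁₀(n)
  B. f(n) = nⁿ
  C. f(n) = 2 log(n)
A and C

Examining each function:
  A. log₁₀(n) is O(log n)
  B. nⁿ is O(nⁿ)
  C. 2 log(n) is O(log n)

Functions A and C both have the same complexity class.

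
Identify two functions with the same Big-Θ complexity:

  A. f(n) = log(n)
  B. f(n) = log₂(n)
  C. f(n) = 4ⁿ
A and B

Examining each function:
  A. log(n) is O(log n)
  B. log₂(n) is O(log n)
  C. 4ⁿ is O(4ⁿ)

Functions A and B both have the same complexity class.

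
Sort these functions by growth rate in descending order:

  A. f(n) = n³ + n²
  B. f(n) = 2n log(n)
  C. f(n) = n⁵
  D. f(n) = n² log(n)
C > A > D > B

Comparing growth rates:
C = n⁵ is O(n⁵)
A = n³ + n² is O(n³)
D = n² log(n) is O(n² log n)
B = 2n log(n) is O(n log n)

Therefore, the order from fastest to slowest is: C > A > D > B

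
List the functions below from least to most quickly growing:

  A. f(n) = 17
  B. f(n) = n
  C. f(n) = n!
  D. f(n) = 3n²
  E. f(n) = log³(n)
A < E < B < D < C

Comparing growth rates:
A = 17 is O(1)
E = log³(n) is O(log³ n)
B = n is O(n)
D = 3n² is O(n²)
C = n! is O(n!)

Therefore, the order from slowest to fastest is: A < E < B < D < C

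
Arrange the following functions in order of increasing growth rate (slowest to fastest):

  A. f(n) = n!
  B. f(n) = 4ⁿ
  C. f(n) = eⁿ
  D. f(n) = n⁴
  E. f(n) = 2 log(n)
E < D < C < B < A

Comparing growth rates:
E = 2 log(n) is O(log n)
D = n⁴ is O(n⁴)
C = eⁿ is O(eⁿ)
B = 4ⁿ is O(4ⁿ)
A = n! is O(n!)

Therefore, the order from slowest to fastest is: E < D < C < B < A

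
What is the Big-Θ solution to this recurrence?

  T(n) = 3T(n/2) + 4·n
Θ(n^log₂(3))

Master Theorem: a = 3, b = 2, f(n) = 4·n.
Compute the critical exponent d = log₂(3) = 1.585.
Compare f(n) = Θ(n) against n^d:
  k = 1 < d = 1.585, so f(n) = O(n^(d-ε)) — Case 1.
  The recursion cost dominates: T(n) = Θ(n^d) = Θ(n^log₂(3)).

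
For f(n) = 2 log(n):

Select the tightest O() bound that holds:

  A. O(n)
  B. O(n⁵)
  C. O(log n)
C

f(n) = 2 log(n) is O(log n).
All listed options are valid Big-O bounds (upper bounds),
but O(log n) is the tightest (smallest valid bound).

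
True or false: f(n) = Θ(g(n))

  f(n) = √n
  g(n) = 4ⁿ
False

f(n) = √n is O(√n), and g(n) = 4ⁿ is O(4ⁿ).
Since they have different growth rates, f(n) = Θ(g(n)) is false.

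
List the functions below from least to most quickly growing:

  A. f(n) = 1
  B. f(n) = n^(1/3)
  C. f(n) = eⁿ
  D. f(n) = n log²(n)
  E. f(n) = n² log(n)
A < B < D < E < C

Comparing growth rates:
A = 1 is O(1)
B = n^(1/3) is O(n^(1/3))
D = n log²(n) is O(n log² n)
E = n² log(n) is O(n² log n)
C = eⁿ is O(eⁿ)

Therefore, the order from slowest to fastest is: A < B < D < E < C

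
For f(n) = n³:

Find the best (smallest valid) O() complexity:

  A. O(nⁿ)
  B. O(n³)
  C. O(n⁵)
B

f(n) = n³ is O(n³).
All listed options are valid Big-O bounds (upper bounds),
but O(n³) is the tightest (smallest valid bound).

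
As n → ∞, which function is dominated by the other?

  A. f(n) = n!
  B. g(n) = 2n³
B

f(n) = n! is O(n!), while g(n) = 2n³ is O(n³).
Since O(n³) grows slower than O(n!), g(n) is dominated.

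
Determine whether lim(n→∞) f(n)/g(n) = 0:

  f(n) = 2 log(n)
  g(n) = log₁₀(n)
False

f(n) = 2 log(n) is O(log n), and g(n) = log₁₀(n) is O(log n).
Since they have the same growth rate, f(n) = o(g(n)) is false.
(f = o(g) requires f to grow strictly slower, not equal.)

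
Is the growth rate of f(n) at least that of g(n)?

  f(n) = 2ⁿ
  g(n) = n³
True

f(n) = 2ⁿ is O(2ⁿ), and g(n) = n³ is O(n³).
Since O(2ⁿ) grows at least as fast as O(n³), f(n) = Ω(g(n)) is true.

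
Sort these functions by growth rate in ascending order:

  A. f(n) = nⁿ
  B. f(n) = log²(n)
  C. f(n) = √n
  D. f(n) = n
B < C < D < A

Comparing growth rates:
B = log²(n) is O(log² n)
C = √n is O(√n)
D = n is O(n)
A = nⁿ is O(nⁿ)

Therefore, the order from slowest to fastest is: B < C < D < A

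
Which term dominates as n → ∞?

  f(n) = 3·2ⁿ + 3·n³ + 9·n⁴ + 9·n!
9·n!

Looking at each term:
  - 3·2ⁿ is O(2ⁿ)
  - 3·n³ is O(n³)
  - 9·n⁴ is O(n⁴)
  - 9·n! is O(n!)

The term 9·n! (O(n!)) grows fastest and dominates all others.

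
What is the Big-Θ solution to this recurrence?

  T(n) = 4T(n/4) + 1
Θ(n)

Master Theorem: a = 4, b = 4, f(n) = 1.
Compute the critical exponent d = log₄(4) = 1.
Compare f(n) = Θ(1) against n^d:
  k = 0 < d = 1, so f(n) = O(n^(d-ε)) — Case 1.
  The recursion cost dominates: T(n) = Θ(n^d) = Θ(n).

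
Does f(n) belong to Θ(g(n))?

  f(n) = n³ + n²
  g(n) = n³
True

f(n) = n³ + n² and g(n) = n³ are both O(n³).
Since they have the same asymptotic growth rate, f(n) = Θ(g(n)) is true.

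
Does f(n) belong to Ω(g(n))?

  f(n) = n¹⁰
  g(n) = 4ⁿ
False

f(n) = n¹⁰ is O(n¹⁰), and g(n) = 4ⁿ is O(4ⁿ).
Since O(n¹⁰) grows slower than O(4ⁿ), f(n) = Ω(g(n)) is false.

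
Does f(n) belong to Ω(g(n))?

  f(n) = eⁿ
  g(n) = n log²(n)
True

f(n) = eⁿ is O(eⁿ), and g(n) = n log²(n) is O(n log² n).
Since O(eⁿ) grows at least as fast as O(n log² n), f(n) = Ω(g(n)) is true.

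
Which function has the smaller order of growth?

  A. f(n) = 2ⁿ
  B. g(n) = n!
A

f(n) = 2ⁿ is O(2ⁿ), while g(n) = n! is O(n!).
Since O(2ⁿ) grows slower than O(n!), f(n) is dominated.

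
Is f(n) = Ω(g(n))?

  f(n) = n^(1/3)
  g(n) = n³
False

f(n) = n^(1/3) is O(n^(1/3)), and g(n) = n³ is O(n³).
Since O(n^(1/3)) grows slower than O(n³), f(n) = Ω(g(n)) is false.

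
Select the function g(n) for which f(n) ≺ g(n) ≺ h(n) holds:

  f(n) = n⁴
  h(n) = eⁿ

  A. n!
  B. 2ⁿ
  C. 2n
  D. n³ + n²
B

We need g(n) with n⁴ = o(g(n)) and g(n) = o(eⁿ), i.e. O(n⁴) ≺ g ≺ O(eⁿ).
Check each option:
  A. n! — O(n!) does not grow strictly slower than h(n)
  B. 2ⁿ — O(2ⁿ) is strictly between O(n⁴) and O(eⁿ) ✓
  C. 2n — O(n) does not grow strictly faster than f(n)
  D. n³ + n² — O(n³) does not grow strictly faster than f(n)

Only option B (2ⁿ) lies strictly between.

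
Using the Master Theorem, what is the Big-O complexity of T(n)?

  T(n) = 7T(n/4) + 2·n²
Θ(n²)

Master Theorem: a = 7, b = 4, f(n) = 2·n².
Compute the critical exponent d = log₄(7) = 1.404.
Compare f(n) = Θ(n²) against n^d:
  k = 2 > d = 1.404, so f(n) = Ω(n^(d+ε)) — Case 3.
  Regularity: a·(n/b)^2/n^2 = a/b^2 = 7/16 < 1 ✓.
  The top-level work dominates: T(n) = Θ(f(n)) = Θ(n²).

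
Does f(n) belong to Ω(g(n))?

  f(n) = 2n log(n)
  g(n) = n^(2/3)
True

f(n) = 2n log(n) is O(n log n), and g(n) = n^(2/3) is O(n^(2/3)).
Since O(n log n) grows at least as fast as O(n^(2/3)), f(n) = Ω(g(n)) is true.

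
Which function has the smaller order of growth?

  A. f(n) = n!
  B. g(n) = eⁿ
B

f(n) = n! is O(n!), while g(n) = eⁿ is O(eⁿ).
Since O(eⁿ) grows slower than O(n!), g(n) is dominated.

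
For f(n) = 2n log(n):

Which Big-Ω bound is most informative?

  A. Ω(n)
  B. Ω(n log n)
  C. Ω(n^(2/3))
B

f(n) = 2n log(n) is Ω(n log n).
All listed options are valid Big-Ω bounds (lower bounds),
but Ω(n log n) is the tightest (largest valid bound).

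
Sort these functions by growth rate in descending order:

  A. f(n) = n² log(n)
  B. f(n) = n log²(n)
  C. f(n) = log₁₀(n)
A > B > C

Comparing growth rates:
A = n² log(n) is O(n² log n)
B = n log²(n) is O(n log² n)
C = log₁₀(n) is O(log n)

Therefore, the order from fastest to slowest is: A > B > C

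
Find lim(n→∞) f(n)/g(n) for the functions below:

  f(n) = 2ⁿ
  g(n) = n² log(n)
∞

Since 2ⁿ (O(2ⁿ)) grows faster than n² log(n) (O(n² log n)),
the ratio f(n)/g(n) → ∞ as n → ∞.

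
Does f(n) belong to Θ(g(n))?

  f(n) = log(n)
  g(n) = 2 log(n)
True

f(n) = log(n) and g(n) = 2 log(n) are both O(log n).
Since they have the same asymptotic growth rate, f(n) = Θ(g(n)) is true.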